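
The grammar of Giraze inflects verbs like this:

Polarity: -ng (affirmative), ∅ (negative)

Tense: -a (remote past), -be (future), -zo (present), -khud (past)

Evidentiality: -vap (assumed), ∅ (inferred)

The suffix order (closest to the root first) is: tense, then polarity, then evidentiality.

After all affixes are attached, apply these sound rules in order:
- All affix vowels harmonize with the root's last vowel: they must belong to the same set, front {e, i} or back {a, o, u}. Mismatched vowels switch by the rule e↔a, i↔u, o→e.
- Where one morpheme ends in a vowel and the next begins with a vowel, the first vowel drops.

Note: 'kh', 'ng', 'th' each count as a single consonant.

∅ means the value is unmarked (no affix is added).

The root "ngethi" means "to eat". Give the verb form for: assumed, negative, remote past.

Attach tense remote past -a → ngethia.
polarity = negative: zero marking, form stays ngethia.
Attach evidentiality assumed -vap → ngethiavap.
Apply vowel harmony: ngethiavap → ngethievep.
Apply vowel deletion: ngethievep → ngethevep.

ngethevep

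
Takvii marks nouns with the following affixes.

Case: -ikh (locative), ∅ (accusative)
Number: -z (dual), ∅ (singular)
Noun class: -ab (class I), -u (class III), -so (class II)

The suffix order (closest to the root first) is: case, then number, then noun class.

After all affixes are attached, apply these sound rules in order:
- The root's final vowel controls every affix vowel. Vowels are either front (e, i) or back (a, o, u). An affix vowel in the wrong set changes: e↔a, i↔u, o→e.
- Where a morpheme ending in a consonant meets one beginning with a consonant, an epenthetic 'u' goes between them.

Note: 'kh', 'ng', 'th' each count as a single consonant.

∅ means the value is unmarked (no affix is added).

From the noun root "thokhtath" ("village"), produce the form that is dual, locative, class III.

Attach case locative -ikh → thokhtathikh.
Attach number dual -z → thokhtathikhz.
Attach noun class class III -u → thokhtathikhzu.
Apply vowel harmony: thokhtathikhzu → thokhtathukhzu.
Apply epenthesis: thokhtathukhzu → thokhtathukhuzu.

thokhtathukhuzu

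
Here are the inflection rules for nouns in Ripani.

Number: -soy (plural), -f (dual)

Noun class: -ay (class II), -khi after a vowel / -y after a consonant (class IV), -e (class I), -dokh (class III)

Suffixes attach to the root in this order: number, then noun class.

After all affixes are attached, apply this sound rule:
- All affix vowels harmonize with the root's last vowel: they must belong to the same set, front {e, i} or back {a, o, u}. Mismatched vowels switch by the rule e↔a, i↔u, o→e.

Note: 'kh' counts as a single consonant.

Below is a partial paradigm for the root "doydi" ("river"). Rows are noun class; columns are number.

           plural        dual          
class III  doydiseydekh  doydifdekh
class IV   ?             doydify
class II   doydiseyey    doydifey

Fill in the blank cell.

Attach number plural -soy → doydisoy.
Attach noun class class IV -y (after consonant 'y') → doydisoyy.
Apply vowel harmony: doydisoyy → doydiseyy.

doydiseyy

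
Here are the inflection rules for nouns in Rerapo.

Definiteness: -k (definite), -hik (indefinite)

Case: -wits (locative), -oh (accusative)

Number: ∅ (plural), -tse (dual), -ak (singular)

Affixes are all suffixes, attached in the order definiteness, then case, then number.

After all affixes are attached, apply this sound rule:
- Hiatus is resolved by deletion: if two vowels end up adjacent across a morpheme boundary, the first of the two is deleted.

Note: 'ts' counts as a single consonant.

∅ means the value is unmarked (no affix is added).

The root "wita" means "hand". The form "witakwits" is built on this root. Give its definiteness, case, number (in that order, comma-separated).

definite, locative, plural

Segment: wita-k-wits.
definiteness: -k → definite.
case: -wits → locative.
number: ∅ → plural.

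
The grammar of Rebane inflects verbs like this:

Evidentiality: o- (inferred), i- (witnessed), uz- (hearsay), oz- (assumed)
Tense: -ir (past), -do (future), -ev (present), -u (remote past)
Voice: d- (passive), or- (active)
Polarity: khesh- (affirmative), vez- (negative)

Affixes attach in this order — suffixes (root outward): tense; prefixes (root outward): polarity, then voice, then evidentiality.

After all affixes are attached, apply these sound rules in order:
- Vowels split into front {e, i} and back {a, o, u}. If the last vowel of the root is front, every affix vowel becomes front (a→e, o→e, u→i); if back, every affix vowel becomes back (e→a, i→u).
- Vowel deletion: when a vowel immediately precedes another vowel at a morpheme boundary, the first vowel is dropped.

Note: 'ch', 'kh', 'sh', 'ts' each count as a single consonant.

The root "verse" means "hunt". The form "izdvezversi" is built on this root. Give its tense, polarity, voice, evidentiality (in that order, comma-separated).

Segment: uz-d-vez-verse-u.
tense: -u → remote past.
polarity: vez- → negative.
voice: d- → passive.
evidentiality: uz- → hearsay.

remote past, negative, passive, hearsay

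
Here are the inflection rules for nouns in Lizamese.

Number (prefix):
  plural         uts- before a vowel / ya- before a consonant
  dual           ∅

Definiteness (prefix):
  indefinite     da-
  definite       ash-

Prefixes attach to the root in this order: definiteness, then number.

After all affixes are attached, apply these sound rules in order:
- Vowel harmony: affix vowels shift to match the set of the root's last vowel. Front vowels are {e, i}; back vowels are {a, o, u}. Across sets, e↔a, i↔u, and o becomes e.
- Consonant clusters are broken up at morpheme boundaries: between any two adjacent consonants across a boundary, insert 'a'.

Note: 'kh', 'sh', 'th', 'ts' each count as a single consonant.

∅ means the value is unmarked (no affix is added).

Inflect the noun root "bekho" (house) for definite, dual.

Attach definiteness definite ash- → ashbekho.
number = dual: zero marking, form stays ashbekho.
Vowel harmony: no change.
Apply epenthesis: ashbekho → ashabekho.

ashabekho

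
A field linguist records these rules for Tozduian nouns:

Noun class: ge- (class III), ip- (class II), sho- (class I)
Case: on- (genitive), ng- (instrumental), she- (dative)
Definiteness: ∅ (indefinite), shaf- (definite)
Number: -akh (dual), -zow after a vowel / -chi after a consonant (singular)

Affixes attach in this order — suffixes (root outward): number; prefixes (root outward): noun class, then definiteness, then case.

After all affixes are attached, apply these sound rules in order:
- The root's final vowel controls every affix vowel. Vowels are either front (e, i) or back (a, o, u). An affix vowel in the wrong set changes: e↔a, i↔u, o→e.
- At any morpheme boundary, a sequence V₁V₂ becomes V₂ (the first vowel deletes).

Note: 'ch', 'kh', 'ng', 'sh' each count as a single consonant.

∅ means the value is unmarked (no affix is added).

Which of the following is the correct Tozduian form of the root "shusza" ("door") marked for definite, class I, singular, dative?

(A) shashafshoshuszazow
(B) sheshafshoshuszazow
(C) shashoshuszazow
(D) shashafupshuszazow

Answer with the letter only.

Attach noun class class I sho- → shoshusza.
Attach number singular -zow (after vowel 'a') → shoshuszazow.
Attach definiteness definite shaf- → shafshoshuszazow.
Attach case dative she- → sheshafshoshuszazow.
Apply vowel harmony: sheshafshoshuszazow → shashafshoshuszazow.
Vowel deletion: no change.
So the correct form is shashafshoshuszazow, option (A).
(D) shashafupshuszazow is wrong: it uses class II instead of class I for noun class.
(B) sheshafshoshuszazow is wrong: it fails to apply the sound rule(s).
(C) shashoshuszazow is wrong: it uses indefinite instead of definite for definiteness.

A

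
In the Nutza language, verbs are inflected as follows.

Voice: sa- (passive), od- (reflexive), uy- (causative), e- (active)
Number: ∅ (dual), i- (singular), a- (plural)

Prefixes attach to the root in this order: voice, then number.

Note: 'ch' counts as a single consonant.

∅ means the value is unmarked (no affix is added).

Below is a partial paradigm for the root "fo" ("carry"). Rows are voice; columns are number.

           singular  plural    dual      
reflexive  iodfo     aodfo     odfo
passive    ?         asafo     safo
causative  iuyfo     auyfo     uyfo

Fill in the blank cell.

isafo

Attach voice passive sa- → safo.
Attach number singular i- → isafo.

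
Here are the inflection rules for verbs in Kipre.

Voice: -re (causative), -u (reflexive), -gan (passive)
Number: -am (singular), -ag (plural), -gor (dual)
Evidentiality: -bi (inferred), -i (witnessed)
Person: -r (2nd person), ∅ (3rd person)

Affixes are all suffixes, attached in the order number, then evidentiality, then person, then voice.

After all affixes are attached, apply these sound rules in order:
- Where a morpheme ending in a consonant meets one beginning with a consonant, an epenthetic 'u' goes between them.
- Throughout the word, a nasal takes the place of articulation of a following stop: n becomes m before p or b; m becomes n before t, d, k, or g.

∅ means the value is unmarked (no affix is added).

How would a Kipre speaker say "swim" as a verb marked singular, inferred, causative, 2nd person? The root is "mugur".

muguramubirure

Attach number singular -am → muguram.
Attach evidentiality inferred -bi → mugurambi.
Attach person 2nd person -r → mugurambir.
Attach voice causative -re → mugurambirre.
Apply epenthesis: mugurambirre → muguramubirure.
Nasal assimilation: no change.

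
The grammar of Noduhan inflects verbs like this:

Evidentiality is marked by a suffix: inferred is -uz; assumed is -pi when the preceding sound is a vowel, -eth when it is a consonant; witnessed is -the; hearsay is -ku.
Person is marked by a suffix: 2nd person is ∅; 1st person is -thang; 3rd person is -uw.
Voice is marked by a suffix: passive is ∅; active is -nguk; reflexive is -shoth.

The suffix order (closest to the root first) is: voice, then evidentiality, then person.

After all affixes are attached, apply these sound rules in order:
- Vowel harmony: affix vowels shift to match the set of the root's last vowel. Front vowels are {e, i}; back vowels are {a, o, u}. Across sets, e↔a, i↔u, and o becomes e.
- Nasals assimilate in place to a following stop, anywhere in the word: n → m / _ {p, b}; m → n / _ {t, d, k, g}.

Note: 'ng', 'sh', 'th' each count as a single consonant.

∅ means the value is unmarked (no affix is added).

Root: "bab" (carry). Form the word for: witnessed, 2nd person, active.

Attach voice active -nguk → babnguk.
Attach evidentiality witnessed -the → babngukthe.
person = 2nd person: zero marking, form stays babngukthe.
Apply vowel harmony: babngukthe → babnguktha.
Nasal assimilation: no change.

babnguktha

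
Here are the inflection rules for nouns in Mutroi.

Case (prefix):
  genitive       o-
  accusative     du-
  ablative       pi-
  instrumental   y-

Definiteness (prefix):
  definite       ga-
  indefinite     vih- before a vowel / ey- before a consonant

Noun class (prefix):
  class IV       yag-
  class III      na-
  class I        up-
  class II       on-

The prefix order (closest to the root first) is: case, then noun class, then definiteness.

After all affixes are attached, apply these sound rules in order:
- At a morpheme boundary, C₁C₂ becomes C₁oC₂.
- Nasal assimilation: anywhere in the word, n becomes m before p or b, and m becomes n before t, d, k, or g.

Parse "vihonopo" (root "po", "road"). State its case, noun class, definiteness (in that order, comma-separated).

Segment: vih-on-o-po.
case: o- → genitive.
noun class: on- → class II.
definiteness: vih/ey- → indefinite.

genitive, class II, indefinite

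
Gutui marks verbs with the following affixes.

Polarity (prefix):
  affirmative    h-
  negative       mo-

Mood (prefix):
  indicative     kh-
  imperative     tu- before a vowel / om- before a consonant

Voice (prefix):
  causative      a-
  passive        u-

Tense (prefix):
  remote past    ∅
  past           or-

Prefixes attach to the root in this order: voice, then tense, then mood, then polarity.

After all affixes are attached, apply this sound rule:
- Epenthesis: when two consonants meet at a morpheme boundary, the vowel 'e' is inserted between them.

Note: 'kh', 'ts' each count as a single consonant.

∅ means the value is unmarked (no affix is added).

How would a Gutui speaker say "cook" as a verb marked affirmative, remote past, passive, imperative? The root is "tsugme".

hetuutsugme

Attach voice passive u- → utsugme.
tense = remote past: zero marking, form stays utsugme.
Attach mood imperative tu- (before vowel 'u') → tuutsugme.
Attach polarity affirmative h- → htuutsugme.
Apply epenthesis: htuutsugme → hetuutsugme.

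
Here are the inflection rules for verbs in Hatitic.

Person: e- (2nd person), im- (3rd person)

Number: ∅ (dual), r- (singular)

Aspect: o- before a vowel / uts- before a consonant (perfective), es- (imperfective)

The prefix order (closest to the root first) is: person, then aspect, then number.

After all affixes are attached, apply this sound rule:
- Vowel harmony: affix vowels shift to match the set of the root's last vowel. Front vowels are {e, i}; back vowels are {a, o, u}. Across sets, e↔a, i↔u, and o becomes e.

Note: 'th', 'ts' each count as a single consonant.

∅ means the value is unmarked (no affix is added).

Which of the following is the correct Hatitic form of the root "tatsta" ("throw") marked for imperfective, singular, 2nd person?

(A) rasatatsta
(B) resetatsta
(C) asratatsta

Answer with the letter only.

Attach person 2nd person e- → etatsta.
Attach aspect imperfective es- → esetatsta.
Attach number singular r- → resetatsta.
Apply vowel harmony: resetatsta → rasatatsta.
So the correct form is rasatatsta, option (A).
(B) resetatsta is wrong: it fails to apply the sound rule(s).
(C) asratatsta is wrong: it has the affixes in the wrong order.

A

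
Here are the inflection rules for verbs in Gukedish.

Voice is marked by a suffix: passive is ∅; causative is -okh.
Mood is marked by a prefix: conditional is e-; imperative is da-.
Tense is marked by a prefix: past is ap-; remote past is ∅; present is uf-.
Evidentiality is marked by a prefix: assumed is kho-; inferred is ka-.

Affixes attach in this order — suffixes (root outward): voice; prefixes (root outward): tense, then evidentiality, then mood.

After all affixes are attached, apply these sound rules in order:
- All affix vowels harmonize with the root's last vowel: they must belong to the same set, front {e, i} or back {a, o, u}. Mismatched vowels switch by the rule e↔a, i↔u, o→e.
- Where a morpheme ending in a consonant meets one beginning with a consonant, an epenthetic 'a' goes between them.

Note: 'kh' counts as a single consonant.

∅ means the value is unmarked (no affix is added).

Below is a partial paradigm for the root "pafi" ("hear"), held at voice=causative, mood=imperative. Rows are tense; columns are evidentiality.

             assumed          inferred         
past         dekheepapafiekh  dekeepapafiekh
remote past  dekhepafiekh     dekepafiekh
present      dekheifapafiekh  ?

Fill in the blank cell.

Attach voice causative -okh → pafiokh.
Attach tense present uf- → ufpafiokh.
Attach evidentiality inferred ka- → kaufpafiokh.
Attach mood imperative da- → dakaufpafiokh.
Apply vowel harmony: dakaufpafiokh → dekeifpafiekh.
Apply epenthesis: dekeifpafiekh → dekeifapafiekh.

dekeifapafiekh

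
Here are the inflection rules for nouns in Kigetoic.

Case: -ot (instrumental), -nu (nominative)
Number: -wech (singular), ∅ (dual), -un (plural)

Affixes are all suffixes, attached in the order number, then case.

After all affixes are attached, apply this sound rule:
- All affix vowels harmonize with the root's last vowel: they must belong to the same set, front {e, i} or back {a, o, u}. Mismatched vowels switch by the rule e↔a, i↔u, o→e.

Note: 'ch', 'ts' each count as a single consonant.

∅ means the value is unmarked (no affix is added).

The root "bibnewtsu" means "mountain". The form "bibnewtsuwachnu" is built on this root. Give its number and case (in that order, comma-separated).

Segment: bibnewtsu-wech-nu.
number: -wech → singular.
case: -nu → nominative.

singular, nominative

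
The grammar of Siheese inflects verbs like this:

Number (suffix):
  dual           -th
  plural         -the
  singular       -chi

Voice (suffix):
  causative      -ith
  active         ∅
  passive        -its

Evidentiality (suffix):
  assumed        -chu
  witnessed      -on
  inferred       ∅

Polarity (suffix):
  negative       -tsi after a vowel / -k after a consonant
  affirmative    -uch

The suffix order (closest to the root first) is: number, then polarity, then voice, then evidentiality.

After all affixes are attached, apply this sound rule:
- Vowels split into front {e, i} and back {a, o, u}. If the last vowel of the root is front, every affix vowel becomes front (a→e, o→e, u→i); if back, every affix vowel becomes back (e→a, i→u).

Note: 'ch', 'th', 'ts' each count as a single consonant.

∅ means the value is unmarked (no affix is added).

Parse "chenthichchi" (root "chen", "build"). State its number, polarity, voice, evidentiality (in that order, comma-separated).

Segment: chen-th-uch-chu.
number: -th → dual.
polarity: -uch → affirmative.
voice: ∅ → active.
evidentiality: -chu → assumed.

dual, affirmative, active, assumed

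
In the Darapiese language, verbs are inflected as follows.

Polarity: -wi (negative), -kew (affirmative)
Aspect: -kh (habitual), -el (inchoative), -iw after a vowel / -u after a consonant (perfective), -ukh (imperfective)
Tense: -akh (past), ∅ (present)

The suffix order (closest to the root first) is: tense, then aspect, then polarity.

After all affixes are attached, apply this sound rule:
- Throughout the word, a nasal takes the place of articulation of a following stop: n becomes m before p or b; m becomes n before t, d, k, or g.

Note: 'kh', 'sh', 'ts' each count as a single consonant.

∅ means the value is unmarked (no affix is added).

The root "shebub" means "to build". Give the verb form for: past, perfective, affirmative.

shebubakhukew

Attach tense past -akh → shebubakh.
Attach aspect perfective -u (after consonant 'kh') → shebubakhu.
Attach polarity affirmative -kew → shebubakhukew.
Nasal assimilation: no change.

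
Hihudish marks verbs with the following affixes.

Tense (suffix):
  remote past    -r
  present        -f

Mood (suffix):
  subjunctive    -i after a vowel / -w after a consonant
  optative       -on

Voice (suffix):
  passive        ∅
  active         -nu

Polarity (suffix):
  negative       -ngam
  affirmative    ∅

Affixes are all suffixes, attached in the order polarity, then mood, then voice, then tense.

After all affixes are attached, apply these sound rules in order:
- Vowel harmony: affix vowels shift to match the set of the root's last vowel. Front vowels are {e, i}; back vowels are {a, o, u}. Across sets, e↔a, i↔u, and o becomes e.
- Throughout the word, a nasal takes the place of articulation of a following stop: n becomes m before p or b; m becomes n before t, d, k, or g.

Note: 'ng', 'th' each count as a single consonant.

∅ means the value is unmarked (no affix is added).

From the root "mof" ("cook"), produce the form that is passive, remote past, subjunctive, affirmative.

mofwr

polarity = affirmative: zero marking, form stays mof.
Attach mood subjunctive -w (after consonant 'f') → mofw.
voice = passive: zero marking, form stays mofw.
Attach tense remote past -r → mofwr.
Vowel harmony: no change.
Nasal assimilation: no change.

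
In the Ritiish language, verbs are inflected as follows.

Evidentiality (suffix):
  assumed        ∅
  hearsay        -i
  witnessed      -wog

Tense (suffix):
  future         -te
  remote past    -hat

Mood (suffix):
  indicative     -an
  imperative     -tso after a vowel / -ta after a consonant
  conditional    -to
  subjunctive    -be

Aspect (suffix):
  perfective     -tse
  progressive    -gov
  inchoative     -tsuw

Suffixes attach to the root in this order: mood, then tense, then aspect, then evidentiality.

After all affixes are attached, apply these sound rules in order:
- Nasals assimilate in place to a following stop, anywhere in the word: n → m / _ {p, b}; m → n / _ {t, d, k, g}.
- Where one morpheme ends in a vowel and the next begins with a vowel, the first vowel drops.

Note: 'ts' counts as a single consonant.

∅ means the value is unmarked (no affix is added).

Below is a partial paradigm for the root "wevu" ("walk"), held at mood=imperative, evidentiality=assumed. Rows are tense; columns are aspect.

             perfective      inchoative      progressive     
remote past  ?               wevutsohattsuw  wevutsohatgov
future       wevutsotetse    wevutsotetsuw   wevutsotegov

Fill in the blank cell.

wevutsohattse

Attach mood imperative -tso (after vowel 'u') → wevutso.
Attach tense remote past -hat → wevutsohat.
Attach aspect perfective -tse → wevutsohattse.
evidentiality = assumed: zero marking, form stays wevutsohattse.
Nasal assimilation: no change.
Vowel deletion: no change.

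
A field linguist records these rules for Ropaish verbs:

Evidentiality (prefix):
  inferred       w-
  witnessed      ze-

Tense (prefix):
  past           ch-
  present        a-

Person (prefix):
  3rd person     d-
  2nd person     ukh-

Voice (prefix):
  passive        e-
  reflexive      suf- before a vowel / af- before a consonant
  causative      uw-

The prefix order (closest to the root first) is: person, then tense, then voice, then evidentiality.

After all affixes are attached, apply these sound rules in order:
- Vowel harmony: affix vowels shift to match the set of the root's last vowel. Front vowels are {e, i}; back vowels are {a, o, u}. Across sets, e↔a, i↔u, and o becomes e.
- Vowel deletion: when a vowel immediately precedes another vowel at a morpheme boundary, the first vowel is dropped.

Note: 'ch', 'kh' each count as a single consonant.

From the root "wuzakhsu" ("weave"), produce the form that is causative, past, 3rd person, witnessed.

zuwchdwuzakhsu

Attach person 3rd person d- → dwuzakhsu.
Attach tense past ch- → chdwuzakhsu.
Attach voice causative uw- → uwchdwuzakhsu.
Attach evidentiality witnessed ze- → zeuwchdwuzakhsu.
Apply vowel harmony: zeuwchdwuzakhsu → zauwchdwuzakhsu.
Apply vowel deletion: zauwchdwuzakhsu → zuwchdwuzakhsu.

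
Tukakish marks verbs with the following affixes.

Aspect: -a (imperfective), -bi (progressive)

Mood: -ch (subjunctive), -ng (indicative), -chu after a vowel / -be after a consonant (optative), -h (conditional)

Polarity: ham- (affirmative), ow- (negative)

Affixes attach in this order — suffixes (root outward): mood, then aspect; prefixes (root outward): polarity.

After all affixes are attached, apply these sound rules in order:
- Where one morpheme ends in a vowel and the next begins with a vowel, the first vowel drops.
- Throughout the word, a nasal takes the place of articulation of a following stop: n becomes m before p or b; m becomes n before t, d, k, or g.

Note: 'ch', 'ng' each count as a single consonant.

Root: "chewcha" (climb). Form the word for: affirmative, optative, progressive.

hamchewchachubi

Attach mood optative -chu (after vowel 'a') → chewchachu.
Attach polarity affirmative ham- → hamchewchachu.
Attach aspect progressive -bi → hamchewchachubi.
Vowel deletion: no change.
Nasal assimilation: no change.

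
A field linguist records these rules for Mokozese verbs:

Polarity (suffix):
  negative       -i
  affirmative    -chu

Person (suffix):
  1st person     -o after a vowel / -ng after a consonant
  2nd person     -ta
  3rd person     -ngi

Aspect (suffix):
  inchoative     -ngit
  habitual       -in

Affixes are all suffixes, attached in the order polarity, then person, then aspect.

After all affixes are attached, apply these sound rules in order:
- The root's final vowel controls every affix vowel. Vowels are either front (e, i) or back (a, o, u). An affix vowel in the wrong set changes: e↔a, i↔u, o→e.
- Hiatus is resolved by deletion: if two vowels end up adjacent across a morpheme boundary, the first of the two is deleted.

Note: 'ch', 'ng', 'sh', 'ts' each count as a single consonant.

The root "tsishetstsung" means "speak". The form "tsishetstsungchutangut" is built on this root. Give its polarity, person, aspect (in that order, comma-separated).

Segment: tsishetstsung-chu-ta-ngit.
polarity: -chu → affirmative.
person: -ta → 2nd person.
aspect: -ngit → inchoative.

affirmative, 2nd person, inchoative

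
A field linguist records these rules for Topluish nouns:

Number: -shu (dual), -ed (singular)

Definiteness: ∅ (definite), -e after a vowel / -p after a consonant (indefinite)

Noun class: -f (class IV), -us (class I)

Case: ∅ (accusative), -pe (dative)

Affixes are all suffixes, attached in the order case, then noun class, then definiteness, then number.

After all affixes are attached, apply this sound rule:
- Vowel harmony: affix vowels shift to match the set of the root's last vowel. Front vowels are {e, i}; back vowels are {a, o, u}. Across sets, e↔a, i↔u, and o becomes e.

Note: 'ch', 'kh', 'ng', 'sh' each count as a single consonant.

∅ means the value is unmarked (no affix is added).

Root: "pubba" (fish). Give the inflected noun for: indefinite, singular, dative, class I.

pubbapauspad

Attach case dative -pe → pubbape.
Attach noun class class I -us → pubbapeus.
Attach definiteness indefinite -p (after consonant 's') → pubbapeusp.
Attach number singular -ed → pubbapeusped.
Apply vowel harmony: pubbapeusped → pubbapauspad.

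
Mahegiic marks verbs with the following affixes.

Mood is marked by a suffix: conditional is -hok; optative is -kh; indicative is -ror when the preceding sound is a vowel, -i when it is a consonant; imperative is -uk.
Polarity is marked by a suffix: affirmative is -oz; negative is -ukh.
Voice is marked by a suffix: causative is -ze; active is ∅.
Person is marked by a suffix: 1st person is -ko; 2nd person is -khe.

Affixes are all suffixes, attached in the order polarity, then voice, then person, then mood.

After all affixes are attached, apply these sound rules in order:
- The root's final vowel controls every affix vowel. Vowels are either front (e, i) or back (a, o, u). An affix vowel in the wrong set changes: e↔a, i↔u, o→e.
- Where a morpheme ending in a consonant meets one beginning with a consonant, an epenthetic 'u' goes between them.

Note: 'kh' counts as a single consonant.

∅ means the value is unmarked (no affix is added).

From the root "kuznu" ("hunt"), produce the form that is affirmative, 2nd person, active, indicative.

kuznuozukharor

Attach polarity affirmative -oz → kuznuoz.
voice = active: zero marking, form stays kuznuoz.
Attach person 2nd person -khe → kuznuozkhe.
Attach mood indicative -ror (after vowel 'e') → kuznuozkheror.
Apply vowel harmony: kuznuozkheror → kuznuozkharor.
Apply epenthesis: kuznuozkharor → kuznuozukharor.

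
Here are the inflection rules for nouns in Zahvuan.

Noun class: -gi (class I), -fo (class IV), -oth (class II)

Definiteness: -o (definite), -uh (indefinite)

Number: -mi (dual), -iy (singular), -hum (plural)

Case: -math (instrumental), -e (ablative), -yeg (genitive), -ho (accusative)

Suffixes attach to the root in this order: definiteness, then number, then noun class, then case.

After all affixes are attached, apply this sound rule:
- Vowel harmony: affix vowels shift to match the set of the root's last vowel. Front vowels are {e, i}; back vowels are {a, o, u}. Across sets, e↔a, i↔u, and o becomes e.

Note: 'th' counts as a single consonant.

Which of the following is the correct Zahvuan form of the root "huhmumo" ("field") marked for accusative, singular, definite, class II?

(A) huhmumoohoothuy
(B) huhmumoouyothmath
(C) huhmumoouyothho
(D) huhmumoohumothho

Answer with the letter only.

Attach definiteness definite -o → huhmumoo.
Attach number singular -iy → huhmumooiy.
Attach noun class class II -oth → huhmumooiyoth.
Attach case accusative -ho → huhmumooiyothho.
Apply vowel harmony: huhmumooiyothho → huhmumoouyothho.
So the correct form is huhmumoouyothho, option (C).
(B) huhmumoouyothmath is wrong: it uses instrumental instead of accusative for case.
(D) huhmumoohumothho is wrong: it uses plural instead of singular for number.
(A) huhmumoohoothuy is wrong: it has the affixes in the wrong order.

C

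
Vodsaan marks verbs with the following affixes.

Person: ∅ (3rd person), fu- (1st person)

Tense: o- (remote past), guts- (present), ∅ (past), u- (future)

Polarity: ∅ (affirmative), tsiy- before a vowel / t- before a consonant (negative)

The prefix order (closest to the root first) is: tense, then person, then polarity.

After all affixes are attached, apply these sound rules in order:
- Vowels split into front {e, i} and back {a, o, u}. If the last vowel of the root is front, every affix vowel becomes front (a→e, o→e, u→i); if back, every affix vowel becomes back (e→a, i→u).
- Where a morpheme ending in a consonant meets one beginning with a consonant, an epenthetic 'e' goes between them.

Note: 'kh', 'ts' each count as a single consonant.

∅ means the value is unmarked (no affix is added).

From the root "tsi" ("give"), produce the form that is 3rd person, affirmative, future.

itsi

Attach tense future u- → utsi.
person = 3rd person: zero marking, form stays utsi.
polarity = affirmative: zero marking, form stays utsi.
Apply vowel harmony: utsi → itsi.
Epenthesis: no change.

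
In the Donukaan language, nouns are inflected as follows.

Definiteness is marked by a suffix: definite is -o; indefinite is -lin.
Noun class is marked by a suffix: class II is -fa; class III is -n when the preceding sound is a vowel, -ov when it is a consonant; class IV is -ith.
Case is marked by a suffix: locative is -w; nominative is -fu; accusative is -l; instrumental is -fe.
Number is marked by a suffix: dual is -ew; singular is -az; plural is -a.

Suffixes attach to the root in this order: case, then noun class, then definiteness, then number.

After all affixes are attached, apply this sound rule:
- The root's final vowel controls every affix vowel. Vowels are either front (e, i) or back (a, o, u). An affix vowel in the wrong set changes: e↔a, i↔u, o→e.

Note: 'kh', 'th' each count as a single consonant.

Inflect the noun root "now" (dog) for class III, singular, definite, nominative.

Attach case nominative -fu → nowfu.
Attach noun class class III -n (after vowel 'u') → nowfun.
Attach definiteness definite -o → nowfuno.
Attach number singular -az → nowfunoaz.
Vowel harmony: no change.

nowfunoaz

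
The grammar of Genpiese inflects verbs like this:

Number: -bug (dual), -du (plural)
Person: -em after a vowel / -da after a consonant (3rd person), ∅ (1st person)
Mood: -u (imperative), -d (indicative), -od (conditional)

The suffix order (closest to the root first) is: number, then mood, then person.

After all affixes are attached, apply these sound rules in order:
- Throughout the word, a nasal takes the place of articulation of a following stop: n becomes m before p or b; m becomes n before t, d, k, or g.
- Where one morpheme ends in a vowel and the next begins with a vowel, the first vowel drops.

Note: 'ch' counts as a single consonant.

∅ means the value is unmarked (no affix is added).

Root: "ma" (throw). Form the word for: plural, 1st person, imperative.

Attach number plural -du → madu.
Attach mood imperative -u → maduu.
person = 1st person: zero marking, form stays maduu.
Nasal assimilation: no change.
Apply vowel deletion: maduu → madu.

madu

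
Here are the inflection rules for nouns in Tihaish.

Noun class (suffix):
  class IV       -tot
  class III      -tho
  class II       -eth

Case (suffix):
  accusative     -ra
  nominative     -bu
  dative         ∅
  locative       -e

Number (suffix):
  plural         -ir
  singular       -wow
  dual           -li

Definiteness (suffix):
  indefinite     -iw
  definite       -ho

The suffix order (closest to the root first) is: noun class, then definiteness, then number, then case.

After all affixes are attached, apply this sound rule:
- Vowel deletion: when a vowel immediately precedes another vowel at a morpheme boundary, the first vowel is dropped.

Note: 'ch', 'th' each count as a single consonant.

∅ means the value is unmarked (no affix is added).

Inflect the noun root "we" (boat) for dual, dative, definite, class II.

wethholi

Attach noun class class II -eth → weeth.
Attach definiteness definite -ho → weethho.
Attach number dual -li → weethholi.
case = dative: zero marking, form stays weethholi.
Apply vowel deletion: weethholi → wethholi.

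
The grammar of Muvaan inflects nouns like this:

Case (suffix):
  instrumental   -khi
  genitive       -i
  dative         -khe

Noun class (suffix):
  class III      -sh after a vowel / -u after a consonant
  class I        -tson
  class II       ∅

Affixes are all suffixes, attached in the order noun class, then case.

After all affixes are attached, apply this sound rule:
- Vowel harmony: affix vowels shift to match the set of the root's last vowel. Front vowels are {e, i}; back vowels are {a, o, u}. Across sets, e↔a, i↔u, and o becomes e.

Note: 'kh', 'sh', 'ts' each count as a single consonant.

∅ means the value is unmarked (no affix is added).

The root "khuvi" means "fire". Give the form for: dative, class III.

Attach noun class class III -sh (after vowel 'i') → khuvish.
Attach case dative -khe → khuvishkhe.
Vowel harmony: no change.

khuvishkhe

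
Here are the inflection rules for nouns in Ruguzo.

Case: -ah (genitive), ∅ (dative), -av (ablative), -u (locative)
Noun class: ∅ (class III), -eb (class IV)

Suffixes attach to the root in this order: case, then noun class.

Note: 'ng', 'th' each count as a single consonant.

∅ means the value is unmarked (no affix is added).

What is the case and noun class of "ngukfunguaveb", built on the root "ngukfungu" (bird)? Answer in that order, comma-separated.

ablative, class IV

Segment: ngukfungu-av-eb.
case: -av → ablative.
noun class: -eb → class IV.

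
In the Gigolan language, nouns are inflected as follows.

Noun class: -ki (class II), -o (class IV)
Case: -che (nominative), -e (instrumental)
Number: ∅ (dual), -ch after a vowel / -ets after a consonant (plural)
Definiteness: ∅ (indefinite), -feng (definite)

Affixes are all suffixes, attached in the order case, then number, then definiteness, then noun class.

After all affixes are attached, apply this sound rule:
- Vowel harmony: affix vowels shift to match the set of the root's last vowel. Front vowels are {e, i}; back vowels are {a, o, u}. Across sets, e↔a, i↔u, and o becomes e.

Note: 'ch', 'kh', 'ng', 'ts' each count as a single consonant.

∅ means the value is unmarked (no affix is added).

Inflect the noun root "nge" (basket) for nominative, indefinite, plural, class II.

Attach case nominative -che → ngeche.
Attach number plural -ch (after vowel 'e') → ngechech.
definiteness = indefinite: zero marking, form stays ngechech.
Attach noun class class II -ki → ngechechki.
Vowel harmony: no change.

ngechechki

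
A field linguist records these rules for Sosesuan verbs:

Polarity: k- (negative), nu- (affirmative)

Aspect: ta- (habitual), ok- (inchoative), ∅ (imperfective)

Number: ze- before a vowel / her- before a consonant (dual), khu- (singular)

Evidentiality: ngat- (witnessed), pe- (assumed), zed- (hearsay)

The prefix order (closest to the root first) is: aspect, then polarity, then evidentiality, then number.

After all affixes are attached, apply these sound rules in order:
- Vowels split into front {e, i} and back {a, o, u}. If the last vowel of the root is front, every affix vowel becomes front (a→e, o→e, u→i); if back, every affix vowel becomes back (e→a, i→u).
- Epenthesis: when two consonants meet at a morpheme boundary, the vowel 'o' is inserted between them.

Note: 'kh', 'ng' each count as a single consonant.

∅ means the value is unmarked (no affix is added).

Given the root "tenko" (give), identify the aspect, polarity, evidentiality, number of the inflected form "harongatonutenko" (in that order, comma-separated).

imperfective, affirmative, witnessed, dual

Segment: her-ngat-nu-tenko.
aspect: ∅ → imperfective.
polarity: nu- → affirmative.
evidentiality: ngat- → witnessed.
number: ze/her- → dual.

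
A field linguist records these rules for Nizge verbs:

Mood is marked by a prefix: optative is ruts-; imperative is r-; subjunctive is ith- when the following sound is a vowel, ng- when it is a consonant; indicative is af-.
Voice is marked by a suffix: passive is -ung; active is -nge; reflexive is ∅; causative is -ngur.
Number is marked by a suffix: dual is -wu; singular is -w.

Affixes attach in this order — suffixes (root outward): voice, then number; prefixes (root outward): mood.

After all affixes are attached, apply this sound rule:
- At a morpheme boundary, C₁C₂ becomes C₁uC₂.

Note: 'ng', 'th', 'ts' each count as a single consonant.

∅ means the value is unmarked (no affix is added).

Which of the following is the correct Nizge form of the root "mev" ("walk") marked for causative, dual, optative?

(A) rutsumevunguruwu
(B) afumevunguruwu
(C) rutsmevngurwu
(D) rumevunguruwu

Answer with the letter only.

A

Attach voice causative -ngur → mevngur.
Attach mood optative ruts- → rutsmevngur.
Attach number dual -wu → rutsmevngurwu.
Apply epenthesis: rutsmevngurwu → rutsumevunguruwu.
So the correct form is rutsumevunguruwu, option (A).
(B) afumevunguruwu is wrong: it uses indicative instead of optative for mood.
(C) rutsmevngurwu is wrong: it fails to apply the sound rule(s).
(D) rumevunguruwu is wrong: it uses imperative instead of optative for mood.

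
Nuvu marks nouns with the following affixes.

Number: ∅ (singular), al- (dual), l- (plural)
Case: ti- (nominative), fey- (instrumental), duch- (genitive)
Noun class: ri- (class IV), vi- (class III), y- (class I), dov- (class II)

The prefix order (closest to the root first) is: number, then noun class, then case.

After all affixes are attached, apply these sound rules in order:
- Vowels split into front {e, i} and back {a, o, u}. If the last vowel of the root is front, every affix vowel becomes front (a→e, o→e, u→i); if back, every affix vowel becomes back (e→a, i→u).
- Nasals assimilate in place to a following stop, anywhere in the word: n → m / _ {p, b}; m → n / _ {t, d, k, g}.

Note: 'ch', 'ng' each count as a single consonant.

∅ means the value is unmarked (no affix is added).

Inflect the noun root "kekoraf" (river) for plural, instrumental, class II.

Attach number plural l- → lkekoraf.
Attach noun class class II dov- → dovlkekoraf.
Attach case instrumental fey- → feydovlkekoraf.
Apply vowel harmony: feydovlkekoraf → faydovlkekoraf.
Nasal assimilation: no change.

faydovlkekoraf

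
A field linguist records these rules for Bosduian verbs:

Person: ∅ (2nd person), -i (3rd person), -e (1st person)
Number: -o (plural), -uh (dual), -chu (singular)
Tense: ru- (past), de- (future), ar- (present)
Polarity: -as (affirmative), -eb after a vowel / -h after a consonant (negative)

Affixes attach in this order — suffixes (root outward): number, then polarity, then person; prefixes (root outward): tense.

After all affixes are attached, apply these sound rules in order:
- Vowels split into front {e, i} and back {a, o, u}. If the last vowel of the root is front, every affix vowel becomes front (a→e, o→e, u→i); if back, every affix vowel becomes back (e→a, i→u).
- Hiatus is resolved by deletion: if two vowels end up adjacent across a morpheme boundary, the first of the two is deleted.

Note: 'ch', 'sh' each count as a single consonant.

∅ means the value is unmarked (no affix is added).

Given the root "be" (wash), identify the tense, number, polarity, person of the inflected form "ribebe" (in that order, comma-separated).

past, plural, negative, 1st person

Segment: ru-be-o-eb-e.
tense: ru- → past.
number: -o → plural.
polarity: -eb/h → negative.
person: -e → 1st person.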